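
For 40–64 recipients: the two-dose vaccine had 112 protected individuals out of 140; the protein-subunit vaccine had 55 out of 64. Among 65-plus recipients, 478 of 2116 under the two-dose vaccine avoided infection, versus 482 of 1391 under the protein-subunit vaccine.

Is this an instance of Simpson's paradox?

40–64: the two-dose vaccine 112/140 = 80.0%, the protein-subunit vaccine 55/64 = 85.9% → the protein-subunit vaccine
65-plus: the two-dose vaccine 478/2116 = 22.6%, the protein-subunit vaccine 482/1391 = 34.7% → the protein-subunit vaccine
Overall: the two-dose vaccine 590/2256 = 26.2%, the protein-subunit vaccine 537/1455 = 36.9% → the protein-subunit vaccine
The protein-subunit vaccine wins overall and in every age group — no reversal.

No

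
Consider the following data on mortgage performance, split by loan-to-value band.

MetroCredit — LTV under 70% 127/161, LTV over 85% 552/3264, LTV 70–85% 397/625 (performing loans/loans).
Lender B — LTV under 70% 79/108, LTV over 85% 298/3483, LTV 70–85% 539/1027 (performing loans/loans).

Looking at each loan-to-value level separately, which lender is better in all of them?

MetroCredit

LTV under 70%: MetroCredit 127/161 = 78.9%, Lender B 79/108 = 73.1% → MetroCredit
LTV over 85%: MetroCredit 552/3264 = 16.9%, Lender B 298/3483 = 8.6% → MetroCredit
LTV 70–85%: MetroCredit 397/625 = 63.5%, Lender B 539/1027 = 52.5% → MetroCredit
MetroCredit has the higher rate in all 3 groups.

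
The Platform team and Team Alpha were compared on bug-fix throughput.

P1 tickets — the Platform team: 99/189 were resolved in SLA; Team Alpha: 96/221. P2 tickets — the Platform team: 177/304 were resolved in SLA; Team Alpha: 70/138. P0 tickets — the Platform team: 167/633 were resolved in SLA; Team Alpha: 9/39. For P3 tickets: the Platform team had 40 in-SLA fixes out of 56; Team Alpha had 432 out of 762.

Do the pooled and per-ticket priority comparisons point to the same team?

No

P1: the Platform team 99/189 = 52.4%, Team Alpha 96/221 = 43.4% → the Platform team
P2: the Platform team 177/304 = 58.2%, Team Alpha 70/138 = 50.7% → the Platform team
P0: the Platform team 167/633 = 26.4%, Team Alpha 9/39 = 23.1% → the Platform team
P3: the Platform team 40/56 = 71.4%, Team Alpha 432/762 = 56.7% → the Platform team
Overall: the Platform team 483/1182 = 40.9%, Team Alpha 607/1160 = 52.3% → Team Alpha
The Platform team wins each ticket group but Team Alpha wins overall — the comparison reverses. The Platform team's tickets skew toward P0, which has a lower base rate.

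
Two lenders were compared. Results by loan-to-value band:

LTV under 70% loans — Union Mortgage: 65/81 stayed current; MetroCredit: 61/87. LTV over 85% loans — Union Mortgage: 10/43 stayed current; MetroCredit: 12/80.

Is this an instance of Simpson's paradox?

No

LTV under 70%: Union Mortgage 65/81 = 80.2%, MetroCredit 61/87 = 70.1% → Union Mortgage
LTV over 85%: Union Mortgage 10/43 = 23.3%, MetroCredit 12/80 = 15.0% → Union Mortgage
Overall: Union Mortgage 75/124 = 60.5%, MetroCredit 73/167 = 43.7% → Union Mortgage
Union Mortgage wins overall and in every loan-to-value group — no reversal.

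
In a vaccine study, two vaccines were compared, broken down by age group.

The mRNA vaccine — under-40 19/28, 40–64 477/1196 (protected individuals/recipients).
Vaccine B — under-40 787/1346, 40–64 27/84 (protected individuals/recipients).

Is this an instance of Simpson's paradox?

Yes

Under-40: the mRNA vaccine 19/28 = 67.9%, Vaccine B 787/1346 = 58.5% → the mRNA vaccine
40–64: the mRNA vaccine 477/1196 = 39.9%, Vaccine B 27/84 = 32.1% → the mRNA vaccine
Overall: the mRNA vaccine 496/1224 = 40.5%, Vaccine B 814/1430 = 56.9% → Vaccine B
The mRNA vaccine wins each age group but Vaccine B wins overall — the comparison reverses. The mRNA vaccine's recipients skew toward 40–64, which has a lower base rate.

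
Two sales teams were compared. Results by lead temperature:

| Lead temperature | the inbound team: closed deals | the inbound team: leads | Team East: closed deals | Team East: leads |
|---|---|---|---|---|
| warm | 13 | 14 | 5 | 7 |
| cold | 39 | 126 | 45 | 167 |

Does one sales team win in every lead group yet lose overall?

Warm: the inbound team 13/14 = 92.9%, Team East 5/7 = 71.4% → the inbound team
Cold: the inbound team 39/126 = 31.0%, Team East 45/167 = 26.9% → the inbound team
Overall: the inbound team 52/140 = 37.1%, Team East 50/174 = 28.7% → the inbound team
The inbound team wins overall and in every lead group — no reversal.

No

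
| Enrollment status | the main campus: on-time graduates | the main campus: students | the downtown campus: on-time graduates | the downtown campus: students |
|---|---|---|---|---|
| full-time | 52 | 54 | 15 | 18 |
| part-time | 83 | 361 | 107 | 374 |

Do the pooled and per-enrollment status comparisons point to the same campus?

No

Full-time: the main campus 52/54 = 96.3%, the downtown campus 15/18 = 83.3% → the main campus
Part-time: the main campus 83/361 = 23.0%, the downtown campus 107/374 = 28.6% → the downtown campus
Overall: the main campus 135/415 = 32.5%, the downtown campus 122/392 = 31.1% → the main campus
Neither sweeps: the main campus wins 1 of 2 groups, the downtown campus wins 1. The main campus wins overall but not every group — no Simpson reversal.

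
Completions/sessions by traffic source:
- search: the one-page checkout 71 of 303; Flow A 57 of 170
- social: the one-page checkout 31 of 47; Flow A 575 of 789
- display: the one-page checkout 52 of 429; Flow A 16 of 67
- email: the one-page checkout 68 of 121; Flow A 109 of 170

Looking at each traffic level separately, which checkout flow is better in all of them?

Flow A

Search: the one-page checkout 71/303 = 23.4%, Flow A 57/170 = 33.5% → Flow A
Social: the one-page checkout 31/47 = 66.0%, Flow A 575/789 = 72.9% → Flow A
Display: the one-page checkout 52/429 = 12.1%, Flow A 16/67 = 23.9% → Flow A
Email: the one-page checkout 68/121 = 56.2%, Flow A 109/170 = 64.1% → Flow A
Flow A has the higher rate in all 4 groups.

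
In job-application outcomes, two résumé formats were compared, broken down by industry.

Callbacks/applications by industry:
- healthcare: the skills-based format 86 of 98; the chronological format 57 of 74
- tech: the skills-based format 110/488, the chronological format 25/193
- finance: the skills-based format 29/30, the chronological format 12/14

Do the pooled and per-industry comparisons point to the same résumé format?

Healthcare: the skills-based format 86/98 = 87.8%, the chronological format 57/74 = 77.0% → the skills-based format
Tech: the skills-based format 110/488 = 22.5%, the chronological format 25/193 = 13.0% → the skills-based format
Finance: the skills-based format 29/30 = 96.7%, the chronological format 12/14 = 85.7% → the skills-based format
Overall: the skills-based format 225/616 = 36.5%, the chronological format 94/281 = 33.5% → the skills-based format
The skills-based format wins overall and in every industry group — no reversal.

Yes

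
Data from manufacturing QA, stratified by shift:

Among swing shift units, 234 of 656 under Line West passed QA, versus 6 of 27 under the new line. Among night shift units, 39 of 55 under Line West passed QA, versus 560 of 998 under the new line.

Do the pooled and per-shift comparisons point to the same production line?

No

Swing shift: Line West 234/656 = 35.7%, the new line 6/27 = 22.2% → Line West
Night shift: Line West 39/55 = 70.9%, the new line 560/998 = 56.1% → Line West
Overall: Line West 273/711 = 38.4%, the new line 566/1025 = 55.2% → the new line
Line West wins each shift group but the new line wins overall — the comparison reverses. Line West's units skew toward swing shift, which has a lower base rate.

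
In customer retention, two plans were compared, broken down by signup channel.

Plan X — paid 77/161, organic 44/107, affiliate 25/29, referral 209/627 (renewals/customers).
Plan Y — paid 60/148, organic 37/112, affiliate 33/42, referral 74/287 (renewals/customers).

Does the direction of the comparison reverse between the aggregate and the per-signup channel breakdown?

Paid: Plan X 77/161 = 47.8%, Plan Y 60/148 = 40.5% → Plan X
Organic: Plan X 44/107 = 41.1%, Plan Y 37/112 = 33.0% → Plan X
Affiliate: Plan X 25/29 = 86.2%, Plan Y 33/42 = 78.6% → Plan X
Referral: Plan X 209/627 = 33.3%, Plan Y 74/287 = 25.8% → Plan X
Overall: Plan X 355/924 = 38.4%, Plan Y 204/589 = 34.6% → Plan X
Plan X wins overall and in every signup group — no reversal.

No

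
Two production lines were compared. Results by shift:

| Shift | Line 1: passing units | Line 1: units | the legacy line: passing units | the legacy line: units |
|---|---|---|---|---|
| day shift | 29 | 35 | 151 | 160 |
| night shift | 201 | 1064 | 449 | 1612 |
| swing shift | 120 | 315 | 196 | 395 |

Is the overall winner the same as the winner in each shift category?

Yes

Day shift: Line 1 29/35 = 82.9%, the legacy line 151/160 = 94.4% → the legacy line
Night shift: Line 1 201/1064 = 18.9%, the legacy line 449/1612 = 27.9% → the legacy line
Swing shift: Line 1 120/315 = 38.1%, the legacy line 196/395 = 49.6% → the legacy line
Overall: Line 1 350/1414 = 24.8%, the legacy line 796/2167 = 36.7% → the legacy line
The legacy line wins overall and in every shift group — no reversal.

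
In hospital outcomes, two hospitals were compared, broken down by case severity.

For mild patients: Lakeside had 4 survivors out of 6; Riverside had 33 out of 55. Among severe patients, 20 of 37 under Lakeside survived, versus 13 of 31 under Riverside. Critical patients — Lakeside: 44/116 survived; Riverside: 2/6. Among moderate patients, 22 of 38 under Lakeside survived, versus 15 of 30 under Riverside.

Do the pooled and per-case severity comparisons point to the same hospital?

Mild: Lakeside 4/6 = 66.7%, Riverside 33/55 = 60.0% → Lakeside
Severe: Lakeside 20/37 = 54.1%, Riverside 13/31 = 41.9% → Lakeside
Critical: Lakeside 44/116 = 37.9%, Riverside 2/6 = 33.3% → Lakeside
Moderate: Lakeside 22/38 = 57.9%, Riverside 15/30 = 50.0% → Lakeside
Overall: Lakeside 90/197 = 45.7%, Riverside 63/122 = 51.6% → Riverside
Lakeside wins each case group but Riverside wins overall — the comparison reverses. Lakeside's patients skew toward critical, which has a lower base rate.

No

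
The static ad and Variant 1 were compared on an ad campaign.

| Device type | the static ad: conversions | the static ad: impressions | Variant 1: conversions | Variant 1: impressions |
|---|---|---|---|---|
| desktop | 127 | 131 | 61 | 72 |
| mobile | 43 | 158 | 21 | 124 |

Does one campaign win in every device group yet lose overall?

No

Desktop: the static ad 127/131 = 96.9%, Variant 1 61/72 = 84.7% → the static ad
Mobile: the static ad 43/158 = 27.2%, Variant 1 21/124 = 16.9% → the static ad
Overall: the static ad 170/289 = 58.8%, Variant 1 82/196 = 41.8% → the static ad
The static ad wins overall and in every device group — no reversal.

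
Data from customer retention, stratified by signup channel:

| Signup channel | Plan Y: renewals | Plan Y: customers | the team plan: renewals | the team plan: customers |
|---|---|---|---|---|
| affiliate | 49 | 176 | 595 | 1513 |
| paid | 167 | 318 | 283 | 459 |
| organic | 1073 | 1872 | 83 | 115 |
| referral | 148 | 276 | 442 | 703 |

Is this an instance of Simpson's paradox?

Yes

Affiliate: Plan Y 49/176 = 27.8%, the team plan 595/1513 = 39.3% → the team plan
Paid: Plan Y 167/318 = 52.5%, the team plan 283/459 = 61.7% → the team plan
Organic: Plan Y 1073/1872 = 57.3%, the team plan 83/115 = 72.2% → the team plan
Referral: Plan Y 148/276 = 53.6%, the team plan 442/703 = 62.9% → the team plan
Overall: Plan Y 1437/2642 = 54.4%, the team plan 1403/2790 = 50.3% → Plan Y
The team plan wins each signup group but Plan Y wins overall — the comparison reverses. The team plan's customers skew toward affiliate, which has a lower base rate.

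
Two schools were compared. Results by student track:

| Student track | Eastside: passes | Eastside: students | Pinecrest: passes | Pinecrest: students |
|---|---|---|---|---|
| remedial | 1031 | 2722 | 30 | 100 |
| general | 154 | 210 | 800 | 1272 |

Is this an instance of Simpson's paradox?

Yes

Remedial: Eastside 1031/2722 = 37.9%, Pinecrest 30/100 = 30.0% → Eastside
General: Eastside 154/210 = 73.3%, Pinecrest 800/1272 = 62.9% → Eastside
Overall: Eastside 1185/2932 = 40.4%, Pinecrest 830/1372 = 60.5% → Pinecrest
Eastside wins each student group but Pinecrest wins overall — the comparison reverses. Eastside's students skew toward remedial, which has a lower base rate.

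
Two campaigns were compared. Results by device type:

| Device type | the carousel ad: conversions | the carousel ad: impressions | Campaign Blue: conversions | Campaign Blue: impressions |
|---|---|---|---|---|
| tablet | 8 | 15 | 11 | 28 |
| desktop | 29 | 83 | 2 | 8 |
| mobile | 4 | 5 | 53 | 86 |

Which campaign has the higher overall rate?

Tablet: the carousel ad 8/15 = 53.3%, Campaign Blue 11/28 = 39.3% → the carousel ad
Desktop: the carousel ad 29/83 = 34.9%, Campaign Blue 2/8 = 25.0% → the carousel ad
Mobile: the carousel ad 4/5 = 80.0%, Campaign Blue 53/86 = 61.6% → the carousel ad
Overall: the carousel ad 41/103 = 39.8%, Campaign Blue 66/122 = 54.1% → Campaign Blue
(The carousel ad wins every device group but Campaign Blue wins overall — the carousel ad's impressions skew toward the low-rate desktop group.)

Campaign Blue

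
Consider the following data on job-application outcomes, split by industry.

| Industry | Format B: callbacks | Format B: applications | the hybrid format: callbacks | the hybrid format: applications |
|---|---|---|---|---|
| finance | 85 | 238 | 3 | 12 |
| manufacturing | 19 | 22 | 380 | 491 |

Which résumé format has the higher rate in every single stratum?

Format B

Finance: Format B 85/238 = 35.7%, the hybrid format 3/12 = 25.0% → Format B
Manufacturing: Format B 19/22 = 86.4%, the hybrid format 380/491 = 77.4% → Format B
Format B has the higher rate in both groups.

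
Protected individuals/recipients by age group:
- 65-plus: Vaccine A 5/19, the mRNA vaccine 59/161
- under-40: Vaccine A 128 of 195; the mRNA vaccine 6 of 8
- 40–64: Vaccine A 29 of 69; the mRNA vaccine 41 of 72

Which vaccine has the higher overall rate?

Vaccine A

65-plus: Vaccine A 5/19 = 26.3%, the mRNA vaccine 59/161 = 36.6% → the mRNA vaccine
Under-40: Vaccine A 128/195 = 65.6%, the mRNA vaccine 6/8 = 75.0% → the mRNA vaccine
40–64: Vaccine A 29/69 = 42.0%, the mRNA vaccine 41/72 = 56.9% → the mRNA vaccine
Overall: Vaccine A 162/283 = 57.2%, the mRNA vaccine 106/241 = 44.0% → Vaccine A
(The mRNA vaccine wins every age group but Vaccine A wins overall — the mRNA vaccine's recipients skew toward the low-rate 65-plus group.)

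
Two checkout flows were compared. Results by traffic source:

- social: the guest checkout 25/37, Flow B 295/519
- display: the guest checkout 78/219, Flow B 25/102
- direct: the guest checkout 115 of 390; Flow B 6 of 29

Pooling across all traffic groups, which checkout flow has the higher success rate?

Social: the guest checkout 25/37 = 67.6%, Flow B 295/519 = 56.8% → the guest checkout
Display: the guest checkout 78/219 = 35.6%, Flow B 25/102 = 24.5% → the guest checkout
Direct: the guest checkout 115/390 = 29.5%, Flow B 6/29 = 20.7% → the guest checkout
Overall: the guest checkout 218/646 = 33.7%, Flow B 326/650 = 50.2% → Flow B
(The guest checkout wins every traffic group but Flow B wins overall — the guest checkout's sessions skew toward the low-rate direct group.)

Flow B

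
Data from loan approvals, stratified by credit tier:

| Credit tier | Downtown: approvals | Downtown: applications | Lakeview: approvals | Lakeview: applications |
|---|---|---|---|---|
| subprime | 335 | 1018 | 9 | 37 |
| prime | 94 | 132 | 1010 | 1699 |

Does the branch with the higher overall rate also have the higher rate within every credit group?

No

Subprime: Downtown 335/1018 = 32.9%, Lakeview 9/37 = 24.3% → Downtown
Prime: Downtown 94/132 = 71.2%, Lakeview 1010/1699 = 59.4% → Downtown
Overall: Downtown 429/1150 = 37.3%, Lakeview 1019/1736 = 58.7% → Lakeview
Downtown wins each credit group but Lakeview wins overall — the comparison reverses. Downtown's applications skew toward subprime, which has a lower base rate.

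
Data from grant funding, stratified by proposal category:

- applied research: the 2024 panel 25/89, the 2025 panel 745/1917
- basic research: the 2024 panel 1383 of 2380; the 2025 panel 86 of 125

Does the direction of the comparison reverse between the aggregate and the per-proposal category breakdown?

Yes

Applied research: the 2024 panel 25/89 = 28.1%, the 2025 panel 745/1917 = 38.9% → the 2025 panel
Basic research: the 2024 panel 1383/2380 = 58.1%, the 2025 panel 86/125 = 68.8% → the 2025 panel
Overall: the 2024 panel 1408/2469 = 57.0%, the 2025 panel 831/2042 = 40.7% → the 2024 panel
The 2025 panel wins each proposal group but the 2024 panel wins overall — the comparison reverses. The 2025 panel's proposals skew toward applied research, which has a lower base rate.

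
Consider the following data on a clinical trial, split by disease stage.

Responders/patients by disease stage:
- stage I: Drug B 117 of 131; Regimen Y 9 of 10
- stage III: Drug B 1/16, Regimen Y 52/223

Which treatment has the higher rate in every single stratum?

Stage I: Drug B 117/131 = 89.3%, Regimen Y 9/10 = 90.0% → Regimen Y
Stage III: Drug B 1/16 = 6.2%, Regimen Y 52/223 = 23.3% → Regimen Y
Regimen Y has the higher rate in both groups.

Regimen Y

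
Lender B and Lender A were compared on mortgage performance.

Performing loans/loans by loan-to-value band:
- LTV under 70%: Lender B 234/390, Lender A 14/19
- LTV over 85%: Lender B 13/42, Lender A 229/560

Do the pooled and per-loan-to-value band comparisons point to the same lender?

No

LTV under 70%: Lender B 234/390 = 60.0%, Lender A 14/19 = 73.7% → Lender A
LTV over 85%: Lender B 13/42 = 31.0%, Lender A 229/560 = 40.9% → Lender A
Overall: Lender B 247/432 = 57.2%, Lender A 243/579 = 42.0% → Lender B
Lender A wins each loan-to-value group but Lender B wins overall — the comparison reverses. Lender A's loans skew toward LTV over 85%, which has a lower base rate.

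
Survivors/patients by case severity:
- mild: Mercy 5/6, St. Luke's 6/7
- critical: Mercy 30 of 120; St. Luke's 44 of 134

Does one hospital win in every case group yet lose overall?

No

Mild: Mercy 5/6 = 83.3%, St. Luke's 6/7 = 85.7% → St. Luke's
Critical: Mercy 30/120 = 25.0%, St. Luke's 44/134 = 32.8% → St. Luke's
Overall: Mercy 35/126 = 27.8%, St. Luke's 50/141 = 35.5% → St. Luke's
St. Luke's wins overall and in every case group — no reversal.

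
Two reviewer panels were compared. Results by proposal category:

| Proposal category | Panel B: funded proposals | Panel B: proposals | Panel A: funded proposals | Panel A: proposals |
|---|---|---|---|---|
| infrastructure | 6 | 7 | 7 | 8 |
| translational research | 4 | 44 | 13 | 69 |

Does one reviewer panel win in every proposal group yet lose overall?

Infrastructure: Panel B 6/7 = 85.7%, Panel A 7/8 = 87.5% → Panel A
Translational research: Panel B 4/44 = 9.1%, Panel A 13/69 = 18.8% → Panel A
Overall: Panel B 10/51 = 19.6%, Panel A 20/77 = 26.0% → Panel A
Panel A wins overall and in every proposal group — no reversal.

No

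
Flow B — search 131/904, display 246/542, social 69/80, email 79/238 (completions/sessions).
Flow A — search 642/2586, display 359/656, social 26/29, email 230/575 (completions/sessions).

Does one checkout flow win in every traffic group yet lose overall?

Search: Flow B 131/904 = 14.5%, Flow A 642/2586 = 24.8% → Flow A
Display: Flow B 246/542 = 45.4%, Flow A 359/656 = 54.7% → Flow A
Social: Flow B 69/80 = 86.2%, Flow A 26/29 = 89.7% → Flow A
Email: Flow B 79/238 = 33.2%, Flow A 230/575 = 40.0% → Flow A
Overall: Flow B 525/1764 = 29.8%, Flow A 1257/3846 = 32.7% → Flow A
Flow A wins overall and in every traffic group — no reversal.

No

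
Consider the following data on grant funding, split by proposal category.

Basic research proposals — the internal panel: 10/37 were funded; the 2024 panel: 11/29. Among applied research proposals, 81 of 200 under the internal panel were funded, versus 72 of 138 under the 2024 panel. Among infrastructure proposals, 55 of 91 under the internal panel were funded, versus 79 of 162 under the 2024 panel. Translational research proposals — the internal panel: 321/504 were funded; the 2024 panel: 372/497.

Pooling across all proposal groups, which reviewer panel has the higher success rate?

the 2024 panel

Basic research: the internal panel 10/37 = 27.0%, the 2024 panel 11/29 = 37.9% → the 2024 panel
Applied research: the internal panel 81/200 = 40.5%, the 2024 panel 72/138 = 52.2% → the 2024 panel
Infrastructure: the internal panel 55/91 = 60.4%, the 2024 panel 79/162 = 48.8% → the internal panel
Translational research: the internal panel 321/504 = 63.7%, the 2024 panel 372/497 = 74.8% → the 2024 panel
Overall: the internal panel 467/832 = 56.1%, the 2024 panel 534/826 = 64.6% → the 2024 panel
(Neither sweeps every proposal group, but the 2024 panel has the higher pooled rate.)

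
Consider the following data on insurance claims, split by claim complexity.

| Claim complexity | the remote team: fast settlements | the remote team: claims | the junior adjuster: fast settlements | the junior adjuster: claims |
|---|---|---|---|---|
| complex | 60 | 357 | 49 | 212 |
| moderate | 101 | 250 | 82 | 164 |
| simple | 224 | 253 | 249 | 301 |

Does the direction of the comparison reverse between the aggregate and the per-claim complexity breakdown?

No

Complex: the remote team 60/357 = 16.8%, the junior adjuster 49/212 = 23.1% → the junior adjuster
Moderate: the remote team 101/250 = 40.4%, the junior adjuster 82/164 = 50.0% → the junior adjuster
Simple: the remote team 224/253 = 88.5%, the junior adjuster 249/301 = 82.7% → the remote team
Overall: the remote team 385/860 = 44.8%, the junior adjuster 380/677 = 56.1% → the junior adjuster
Neither sweeps: the remote team wins 1 of 3 groups, the junior adjuster wins 2. The junior adjuster wins overall but not every group — no Simpson reversal.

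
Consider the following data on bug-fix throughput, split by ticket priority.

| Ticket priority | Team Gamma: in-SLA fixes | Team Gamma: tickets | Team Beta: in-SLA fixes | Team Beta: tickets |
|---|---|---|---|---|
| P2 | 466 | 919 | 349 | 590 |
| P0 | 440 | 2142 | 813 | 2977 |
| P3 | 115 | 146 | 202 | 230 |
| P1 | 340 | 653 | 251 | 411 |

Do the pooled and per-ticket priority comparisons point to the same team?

Yes

P2: Team Gamma 466/919 = 50.7%, Team Beta 349/590 = 59.2% → Team Beta
P0: Team Gamma 440/2142 = 20.5%, Team Beta 813/2977 = 27.3% → Team Beta
P3: Team Gamma 115/146 = 78.8%, Team Beta 202/230 = 87.8% → Team Beta
P1: Team Gamma 340/653 = 52.1%, Team Beta 251/411 = 61.1% → Team Beta
Overall: Team Gamma 1361/3860 = 35.3%, Team Beta 1615/4208 = 38.4% → Team Beta
Team Beta wins overall and in every ticket group — no reversal.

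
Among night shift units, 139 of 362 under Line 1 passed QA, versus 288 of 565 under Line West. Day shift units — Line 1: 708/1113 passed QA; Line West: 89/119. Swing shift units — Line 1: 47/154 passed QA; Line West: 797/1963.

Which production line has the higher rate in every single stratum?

Line West

Night shift: Line 1 139/362 = 38.4%, Line West 288/565 = 51.0% → Line West
Day shift: Line 1 708/1113 = 63.6%, Line West 89/119 = 74.8% → Line West
Swing shift: Line 1 47/154 = 30.5%, Line West 797/1963 = 40.6% → Line West
Line West has the higher rate in all 3 groups.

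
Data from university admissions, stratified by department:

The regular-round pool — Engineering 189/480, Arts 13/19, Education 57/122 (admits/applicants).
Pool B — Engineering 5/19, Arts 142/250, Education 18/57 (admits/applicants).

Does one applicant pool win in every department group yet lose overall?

Yes

Engineering: the regular-round pool 189/480 = 39.4%, Pool B 5/19 = 26.3% → the regular-round pool
Arts: the regular-round pool 13/19 = 68.4%, Pool B 142/250 = 56.8% → the regular-round pool
Education: the regular-round pool 57/122 = 46.7%, Pool B 18/57 = 31.6% → the regular-round pool
Overall: the regular-round pool 259/621 = 41.7%, Pool B 165/326 = 50.6% → Pool B
The regular-round pool wins each department group but Pool B wins overall — the comparison reverses. The regular-round pool's applicants skew toward Engineering, which has a lower base rate.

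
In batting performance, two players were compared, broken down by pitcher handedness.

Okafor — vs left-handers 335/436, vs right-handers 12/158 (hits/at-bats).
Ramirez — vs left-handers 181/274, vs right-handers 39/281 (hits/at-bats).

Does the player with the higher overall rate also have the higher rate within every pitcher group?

Vs left-handers: Okafor 335/436 = 76.8%, Ramirez 181/274 = 66.1% → Okafor
Vs right-handers: Okafor 12/158 = 7.6%, Ramirez 39/281 = 13.9% → Ramirez
Overall: Okafor 347/594 = 58.4%, Ramirez 220/555 = 39.6% → Okafor
Neither sweeps: Okafor wins 1 of 2 groups, Ramirez wins 1. Okafor wins overall but not every group — no Simpson reversal.

No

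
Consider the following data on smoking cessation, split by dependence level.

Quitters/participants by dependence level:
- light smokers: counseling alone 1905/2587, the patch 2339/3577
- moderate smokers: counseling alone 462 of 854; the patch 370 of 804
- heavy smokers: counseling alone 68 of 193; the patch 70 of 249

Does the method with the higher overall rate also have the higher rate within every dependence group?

Light smokers: counseling alone 1905/2587 = 73.6%, the patch 2339/3577 = 65.4% → counseling alone
Moderate smokers: counseling alone 462/854 = 54.1%, the patch 370/804 = 46.0% → counseling alone
Heavy smokers: counseling alone 68/193 = 35.2%, the patch 70/249 = 28.1% → counseling alone
Overall: counseling alone 2435/3634 = 67.0%, the patch 2779/4630 = 60.0% → counseling alone
Counseling alone wins overall and in every dependence group — no reversal.

Yes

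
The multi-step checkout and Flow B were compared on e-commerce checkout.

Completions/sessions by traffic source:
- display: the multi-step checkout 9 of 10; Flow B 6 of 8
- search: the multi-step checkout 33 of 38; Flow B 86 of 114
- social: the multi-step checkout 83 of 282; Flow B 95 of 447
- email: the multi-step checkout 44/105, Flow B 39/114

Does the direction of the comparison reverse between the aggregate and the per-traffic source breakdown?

Display: the multi-step checkout 9/10 = 90.0%, Flow B 6/8 = 75.0% → the multi-step checkout
Search: the multi-step checkout 33/38 = 86.8%, Flow B 86/114 = 75.4% → the multi-step checkout
Social: the multi-step checkout 83/282 = 29.4%, Flow B 95/447 = 21.3% → the multi-step checkout
Email: the multi-step checkout 44/105 = 41.9%, Flow B 39/114 = 34.2% → the multi-step checkout
Overall: the multi-step checkout 169/435 = 38.9%, Flow B 226/683 = 33.1% → the multi-step checkout
The multi-step checkout wins overall and in every traffic group — no reversal.

No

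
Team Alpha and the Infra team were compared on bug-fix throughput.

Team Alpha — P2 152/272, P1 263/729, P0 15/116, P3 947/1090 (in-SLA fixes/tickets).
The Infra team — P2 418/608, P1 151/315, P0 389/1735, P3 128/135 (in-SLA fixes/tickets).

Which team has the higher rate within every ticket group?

the Infra team

P2: Team Alpha 152/272 = 55.9%, the Infra team 418/608 = 68.8% → the Infra team
P1: Team Alpha 263/729 = 36.1%, the Infra team 151/315 = 47.9% → the Infra team
P0: Team Alpha 15/116 = 12.9%, the Infra team 389/1735 = 22.4% → the Infra team
P3: Team Alpha 947/1090 = 86.9%, the Infra team 128/135 = 94.8% → the Infra team
The Infra team has the higher rate in all 4 groups.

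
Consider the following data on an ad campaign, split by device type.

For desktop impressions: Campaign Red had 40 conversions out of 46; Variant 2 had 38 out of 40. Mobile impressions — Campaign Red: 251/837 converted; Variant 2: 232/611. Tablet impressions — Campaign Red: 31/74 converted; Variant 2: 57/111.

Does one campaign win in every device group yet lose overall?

Desktop: Campaign Red 40/46 = 87.0%, Variant 2 38/40 = 95.0% → Variant 2
Mobile: Campaign Red 251/837 = 30.0%, Variant 2 232/611 = 38.0% → Variant 2
Tablet: Campaign Red 31/74 = 41.9%, Variant 2 57/111 = 51.4% → Variant 2
Overall: Campaign Red 322/957 = 33.6%, Variant 2 327/762 = 42.9% → Variant 2
Variant 2 wins overall and in every device group — no reversal.

No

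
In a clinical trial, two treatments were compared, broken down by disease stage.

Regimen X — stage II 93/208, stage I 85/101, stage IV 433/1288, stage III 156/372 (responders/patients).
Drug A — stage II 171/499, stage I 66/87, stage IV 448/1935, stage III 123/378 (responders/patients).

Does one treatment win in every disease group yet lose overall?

Stage II: Regimen X 93/208 = 44.7%, Drug A 171/499 = 34.3% → Regimen X
Stage I: Regimen X 85/101 = 84.2%, Drug A 66/87 = 75.9% → Regimen X
Stage IV: Regimen X 433/1288 = 33.6%, Drug A 448/1935 = 23.2% → Regimen X
Stage III: Regimen X 156/372 = 41.9%, Drug A 123/378 = 32.5% → Regimen X
Overall: Regimen X 767/1969 = 39.0%, Drug A 808/2899 = 27.9% → Regimen X
Regimen X wins overall and in every disease group — no reversal.

No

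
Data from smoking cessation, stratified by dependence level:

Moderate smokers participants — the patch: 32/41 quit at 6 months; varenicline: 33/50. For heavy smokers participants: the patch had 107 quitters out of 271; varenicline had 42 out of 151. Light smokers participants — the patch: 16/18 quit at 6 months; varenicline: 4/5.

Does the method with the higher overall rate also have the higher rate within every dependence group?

Yes

Moderate smokers: the patch 32/41 = 78.0%, varenicline 33/50 = 66.0% → the patch
Heavy smokers: the patch 107/271 = 39.5%, varenicline 42/151 = 27.8% → the patch
Light smokers: the patch 16/18 = 88.9%, varenicline 4/5 = 80.0% → the patch
Overall: the patch 155/330 = 47.0%, varenicline 79/206 = 38.3% → the patch
The patch wins overall and in every dependence group — no reversal.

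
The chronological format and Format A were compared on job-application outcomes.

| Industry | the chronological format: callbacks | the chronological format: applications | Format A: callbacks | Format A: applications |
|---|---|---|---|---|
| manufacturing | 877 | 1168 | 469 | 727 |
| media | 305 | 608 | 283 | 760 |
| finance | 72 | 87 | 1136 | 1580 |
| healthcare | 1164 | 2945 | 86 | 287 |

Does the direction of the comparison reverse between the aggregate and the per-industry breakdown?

Manufacturing: the chronological format 877/1168 = 75.1%, Format A 469/727 = 64.5% → the chronological format
Media: the chronological format 305/608 = 50.2%, Format A 283/760 = 37.2% → the chronological format
Finance: the chronological format 72/87 = 82.8%, Format A 1136/1580 = 71.9% → the chronological format
Healthcare: the chronological format 1164/2945 = 39.5%, Format A 86/287 = 30.0% → the chronological format
Overall: the chronological format 2418/4808 = 50.3%, Format A 1974/3354 = 58.9% → Format A
The chronological format wins each industry group but Format A wins overall — the comparison reverses. The chronological format's applications skew toward healthcare, which has a lower base rate.

Yes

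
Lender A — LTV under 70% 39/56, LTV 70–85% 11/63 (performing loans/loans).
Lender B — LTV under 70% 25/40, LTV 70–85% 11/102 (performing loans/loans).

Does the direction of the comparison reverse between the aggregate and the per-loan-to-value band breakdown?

LTV under 70%: Lender A 39/56 = 69.6%, Lender B 25/40 = 62.5% → Lender A
LTV 70–85%: Lender A 11/63 = 17.5%, Lender B 11/102 = 10.8% → Lender A
Overall: Lender A 50/119 = 42.0%, Lender B 36/142 = 25.4% → Lender A
Lender A wins overall and in every loan-to-value group — no reversal.

No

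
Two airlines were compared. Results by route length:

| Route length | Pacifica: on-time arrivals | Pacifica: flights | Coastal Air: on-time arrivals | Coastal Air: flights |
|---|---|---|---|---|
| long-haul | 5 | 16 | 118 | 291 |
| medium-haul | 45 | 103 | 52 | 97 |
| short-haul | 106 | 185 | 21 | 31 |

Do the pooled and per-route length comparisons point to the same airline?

No

Long-haul: Pacifica 5/16 = 31.2%, Coastal Air 118/291 = 40.5% → Coastal Air
Medium-haul: Pacifica 45/103 = 43.7%, Coastal Air 52/97 = 53.6% → Coastal Air
Short-haul: Pacifica 106/185 = 57.3%, Coastal Air 21/31 = 67.7% → Coastal Air
Overall: Pacifica 156/304 = 51.3%, Coastal Air 191/419 = 45.6% → Pacifica
Coastal Air wins each route group but Pacifica wins overall — the comparison reverses. Coastal Air's flights skew toward long-haul, which has a lower base rate.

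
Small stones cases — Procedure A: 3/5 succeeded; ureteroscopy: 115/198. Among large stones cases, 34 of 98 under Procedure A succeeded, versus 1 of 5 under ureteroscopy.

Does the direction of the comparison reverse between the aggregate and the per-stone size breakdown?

Yes

Small stones: Procedure A 3/5 = 60.0%, ureteroscopy 115/198 = 58.1% → Procedure A
Large stones: Procedure A 34/98 = 34.7%, ureteroscopy 1/5 = 20.0% → Procedure A
Overall: Procedure A 37/103 = 35.9%, ureteroscopy 116/203 = 57.1% → ureteroscopy
Procedure A wins each stone group but ureteroscopy wins overall — the comparison reverses. Procedure A's cases skew toward large stones, which has a lower base rate.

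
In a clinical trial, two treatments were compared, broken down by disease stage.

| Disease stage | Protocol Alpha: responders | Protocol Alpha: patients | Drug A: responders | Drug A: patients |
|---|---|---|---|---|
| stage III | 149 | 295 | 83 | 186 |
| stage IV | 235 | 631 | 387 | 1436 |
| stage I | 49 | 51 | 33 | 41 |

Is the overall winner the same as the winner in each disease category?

Stage III: Protocol Alpha 149/295 = 50.5%, Drug A 83/186 = 44.6% → Protocol Alpha
Stage IV: Protocol Alpha 235/631 = 37.2%, Drug A 387/1436 = 26.9% → Protocol Alpha
Stage I: Protocol Alpha 49/51 = 96.1%, Drug A 33/41 = 80.5% → Protocol Alpha
Overall: Protocol Alpha 433/977 = 44.3%, Drug A 503/1663 = 30.2% → Protocol Alpha
Protocol Alpha wins overall and in every disease group — no reversal.

Yes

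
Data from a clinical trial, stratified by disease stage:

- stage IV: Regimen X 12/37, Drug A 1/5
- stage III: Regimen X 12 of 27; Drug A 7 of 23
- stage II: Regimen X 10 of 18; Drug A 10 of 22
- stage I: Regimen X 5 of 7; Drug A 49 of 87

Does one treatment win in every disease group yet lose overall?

Stage IV: Regimen X 12/37 = 32.4%, Drug A 1/5 = 20.0% → Regimen X
Stage III: Regimen X 12/27 = 44.4%, Drug A 7/23 = 30.4% → Regimen X
Stage II: Regimen X 10/18 = 55.6%, Drug A 10/22 = 45.5% → Regimen X
Stage I: Regimen X 5/7 = 71.4%, Drug A 49/87 = 56.3% → Regimen X
Overall: Regimen X 39/89 = 43.8%, Drug A 67/137 = 48.9% → Drug A
Regimen X wins each disease group but Drug A wins overall — the comparison reverses. Regimen X's patients skew toward stage IV, which has a lower base rate.

Yes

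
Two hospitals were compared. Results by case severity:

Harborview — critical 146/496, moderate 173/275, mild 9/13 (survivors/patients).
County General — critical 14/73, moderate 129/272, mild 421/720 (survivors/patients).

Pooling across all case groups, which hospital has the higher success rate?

County General

Critical: Harborview 146/496 = 29.4%, County General 14/73 = 19.2% → Harborview
Moderate: Harborview 173/275 = 62.9%, County General 129/272 = 47.4% → Harborview
Mild: Harborview 9/13 = 69.2%, County General 421/720 = 58.5% → Harborview
Overall: Harborview 328/784 = 41.8%, County General 564/1065 = 53.0% → County General
(Harborview wins every case group but County General wins overall — Harborview's patients skew toward the low-rate critical group.)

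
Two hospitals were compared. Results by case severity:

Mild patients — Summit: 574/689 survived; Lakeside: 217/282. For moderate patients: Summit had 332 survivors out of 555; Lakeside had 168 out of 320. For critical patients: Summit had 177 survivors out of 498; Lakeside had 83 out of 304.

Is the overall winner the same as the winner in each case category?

Mild: Summit 574/689 = 83.3%, Lakeside 217/282 = 77.0% → Summit
Moderate: Summit 332/555 = 59.8%, Lakeside 168/320 = 52.5% → Summit
Critical: Summit 177/498 = 35.5%, Lakeside 83/304 = 27.3% → Summit
Overall: Summit 1083/1742 = 62.2%, Lakeside 468/906 = 51.7% → Summit
Summit wins overall and in every case group — no reversal.

Yes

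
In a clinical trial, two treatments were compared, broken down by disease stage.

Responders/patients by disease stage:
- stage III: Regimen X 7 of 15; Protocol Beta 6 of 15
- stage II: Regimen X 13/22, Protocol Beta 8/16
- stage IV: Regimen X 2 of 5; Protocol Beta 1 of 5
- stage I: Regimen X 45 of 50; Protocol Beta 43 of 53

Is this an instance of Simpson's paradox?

No

Stage III: Regimen X 7/15 = 46.7%, Protocol Beta 6/15 = 40.0% → Regimen X
Stage II: Regimen X 13/22 = 59.1%, Protocol Beta 8/16 = 50.0% → Regimen X
Stage IV: Regimen X 2/5 = 40.0%, Protocol Beta 1/5 = 20.0% → Regimen X
Stage I: Regimen X 45/50 = 90.0%, Protocol Beta 43/53 = 81.1% → Regimen X
Overall: Regimen X 67/92 = 72.8%, Protocol Beta 58/89 = 65.2% → Regimen X
Regimen X wins overall and in every disease group — no reversal.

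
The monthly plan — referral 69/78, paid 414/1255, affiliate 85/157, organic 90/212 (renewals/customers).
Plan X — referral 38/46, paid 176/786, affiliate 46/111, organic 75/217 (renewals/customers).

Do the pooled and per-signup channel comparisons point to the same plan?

Yes

Referral: the monthly plan 69/78 = 88.5%, Plan X 38/46 = 82.6% → the monthly plan
Paid: the monthly plan 414/1255 = 33.0%, Plan X 176/786 = 22.4% → the monthly plan
Affiliate: the monthly plan 85/157 = 54.1%, Plan X 46/111 = 41.4% → the monthly plan
Organic: the monthly plan 90/212 = 42.5%, Plan X 75/217 = 34.6% → the monthly plan
Overall: the monthly plan 658/1702 = 38.7%, Plan X 335/1160 = 28.9% → the monthly plan
The monthly plan wins overall and in every signup group — no reversal.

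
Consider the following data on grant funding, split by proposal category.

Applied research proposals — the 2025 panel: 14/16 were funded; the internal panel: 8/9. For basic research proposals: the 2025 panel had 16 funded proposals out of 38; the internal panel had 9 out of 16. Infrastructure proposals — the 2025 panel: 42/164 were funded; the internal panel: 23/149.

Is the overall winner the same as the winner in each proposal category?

Applied research: the 2025 panel 14/16 = 87.5%, the internal panel 8/9 = 88.9% → the internal panel
Basic research: the 2025 panel 16/38 = 42.1%, the internal panel 9/16 = 56.2% → the internal panel
Infrastructure: the 2025 panel 42/164 = 25.6%, the internal panel 23/149 = 15.4% → the 2025 panel
Overall: the 2025 panel 72/218 = 33.0%, the internal panel 40/174 = 23.0% → the 2025 panel
Neither sweeps: the 2025 panel wins 1 of 3 groups, the internal panel wins 2. The 2025 panel wins overall but not every group — no Simpson reversal.

No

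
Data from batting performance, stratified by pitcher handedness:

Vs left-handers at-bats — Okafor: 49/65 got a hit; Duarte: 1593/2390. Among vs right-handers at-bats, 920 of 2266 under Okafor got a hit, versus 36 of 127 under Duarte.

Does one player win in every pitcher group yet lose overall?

Yes

Vs left-handers: Okafor 49/65 = 75.4%, Duarte 1593/2390 = 66.7% → Okafor
Vs right-handers: Okafor 920/2266 = 40.6%, Duarte 36/127 = 28.3% → Okafor
Overall: Okafor 969/2331 = 41.6%, Duarte 1629/2517 = 64.7% → Duarte
Okafor wins each pitcher group but Duarte wins overall — the comparison reverses. Okafor's at-bats skew toward vs right-handers, which has a lower base rate.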